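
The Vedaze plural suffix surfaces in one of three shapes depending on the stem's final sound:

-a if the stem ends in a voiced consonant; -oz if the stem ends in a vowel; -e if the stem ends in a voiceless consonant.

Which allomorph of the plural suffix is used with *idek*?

*idek*: final sound = /k/, a voiceless consonant → -e.

-e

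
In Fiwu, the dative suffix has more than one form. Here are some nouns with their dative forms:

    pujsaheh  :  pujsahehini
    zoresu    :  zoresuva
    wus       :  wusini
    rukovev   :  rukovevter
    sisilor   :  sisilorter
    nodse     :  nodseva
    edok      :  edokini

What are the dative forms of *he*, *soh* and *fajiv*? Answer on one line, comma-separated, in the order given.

The pattern is voicing of the final sound: -ini when the stem ends in a voiceless consonant (*pujsaheh*, *wus*, *edok*); -ter when the stem ends in a voiced consonant (*rukovev*, *sisilor*); -va when the stem ends in a vowel (*zoresu*, *nodse*).
Since the final sound of *he* is /e/ (a vowel), it takes -va, giving *heva*.
*soh*: final sound = /h/, a voiceless consonant → -ini → *sohini*.
The final sound of *fajiv* is /v/, which is a voiced consonant, so the suffix is -ter, giving *fajivter*.

heva, sohini, fajivter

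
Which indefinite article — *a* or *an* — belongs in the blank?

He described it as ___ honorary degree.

an

The indefinite article is chosen by the initial *sound* of the following word, not its spelling.
*honorary* begins with the sound /ɒ/ (silent h) — a vowel sound.
So the article is *an*: He described it as an honorary degree.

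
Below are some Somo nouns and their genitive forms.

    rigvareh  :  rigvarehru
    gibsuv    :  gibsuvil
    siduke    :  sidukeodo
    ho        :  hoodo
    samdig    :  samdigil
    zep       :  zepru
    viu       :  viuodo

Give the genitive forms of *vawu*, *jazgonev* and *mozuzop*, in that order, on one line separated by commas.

The alternation tracks the final sound of the stem — -ru when the stem ends in a voiceless consonant (*rigvareh*, *zep*); -il when the stem ends in a voiced consonant (*gibsuv*, *samdig*); -odo when the stem ends in a vowel (*siduke*, *ho*, *viu*).
*vawu* — final sound /u/ (a vowel) → -odo → *vawuodo*.
*jazgonev* — final sound /v/ (a voiced consonant) → -il → *jazgonevil*.
*mozuzop*: final sound = /p/, a voiceless consonant → -ru → *mozuzopru*.

vawuodo, jazgonevil, mozuzopru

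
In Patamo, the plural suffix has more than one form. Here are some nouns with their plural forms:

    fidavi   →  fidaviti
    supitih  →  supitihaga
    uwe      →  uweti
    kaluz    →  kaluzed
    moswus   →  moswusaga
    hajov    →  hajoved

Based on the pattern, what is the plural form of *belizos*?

belizosaga

Looking at the final sound of each stem: -aga when the stem ends in a voiceless consonant (*supitih*, *moswus*); -ed when the stem ends in a voiced consonant (*kaluz*, *hajov*); -ti when the stem ends in a vowel (*fidavi*, *uwe*).
*belizos*: final sound = /s/, a voiceless consonant → -aga → *belizosaga*.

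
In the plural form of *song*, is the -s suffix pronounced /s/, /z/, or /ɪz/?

/z/

The stem *song* ends in a voiced non-sibilant sound.
The plural suffix surfaces as /ɪz/ after sibilants, /s/ after other voiceless consonants, and /z/ after other voiced sounds.
So the plural -s on *song* is pronounced /z/.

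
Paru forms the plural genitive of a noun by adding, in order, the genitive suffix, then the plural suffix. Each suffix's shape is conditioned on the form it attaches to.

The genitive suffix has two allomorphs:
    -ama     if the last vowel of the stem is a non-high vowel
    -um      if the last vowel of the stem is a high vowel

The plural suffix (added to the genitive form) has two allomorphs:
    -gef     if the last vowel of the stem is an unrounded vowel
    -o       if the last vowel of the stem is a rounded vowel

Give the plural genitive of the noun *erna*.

Since the last vowel of *erna* is /a/ (a non-high vowel), it takes -ama, giving *ernaama*.
Since the last vowel of the genitive form *ernaama* is /a/ (an unrounded vowel), it takes -gef, giving *ernaamagef*.

ernaamagef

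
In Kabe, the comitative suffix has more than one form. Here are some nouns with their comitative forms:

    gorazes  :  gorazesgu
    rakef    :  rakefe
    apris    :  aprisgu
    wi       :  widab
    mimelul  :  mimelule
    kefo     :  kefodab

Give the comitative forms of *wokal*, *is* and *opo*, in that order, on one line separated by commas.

The pattern is sibilance of the final sound: -gu when the stem ends in a sibilant (*gorazes*, *apris*); -e when the stem ends in a non-sibilant consonant (*rakef*, *mimelul*); -dab when the stem ends in a vowel (*wi*, *kefo*).
The final sound of *wokal* is /l/, which is a non-sibilant consonant, so the suffix is -e, giving *wokale*.
*is* — final sound /s/ (a sibilant) → -gu → *isgu*.
The final sound of *opo* is /o/, which is a vowel, so the suffix is -dab, giving *opodab*.

wokale, isgu, opodab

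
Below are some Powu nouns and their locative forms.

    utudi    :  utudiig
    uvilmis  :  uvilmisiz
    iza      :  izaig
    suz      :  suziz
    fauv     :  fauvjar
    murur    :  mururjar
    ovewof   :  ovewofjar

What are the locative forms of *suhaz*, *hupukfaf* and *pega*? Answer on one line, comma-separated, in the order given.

suhaziz, hupukfafjar, pegaig

Looking at the final sound of each stem: -iz when the stem ends in a sibilant (*uvilmis*, *suz*); -jar when the stem ends in a non-sibilant consonant (*fauv*, *murur*, *ovewof*); -ig when the stem ends in a vowel (*utudi*, *iza*).
*suhaz* — final sound /z/ (a sibilant) → -iz → *suhaziz*.
*hupukfaf* — final sound /f/ (a non-sibilant consonant) → -jar → *hupukfafjar*.
Since the final sound of *pega* is /a/ (a vowel), it takes -ig, giving *pegaig*.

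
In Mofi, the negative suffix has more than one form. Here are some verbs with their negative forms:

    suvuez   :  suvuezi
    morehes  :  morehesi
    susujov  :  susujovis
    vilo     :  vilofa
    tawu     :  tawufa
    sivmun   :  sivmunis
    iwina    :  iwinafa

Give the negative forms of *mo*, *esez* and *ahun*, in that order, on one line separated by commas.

mofa, esezi, ahunis

The pattern is sibilance of the final sound: -i when the stem ends in a sibilant (*suvuez*, *morehes*); -is when the stem ends in a non-sibilant consonant (*susujov*, *sivmun*); -fa when the stem ends in a vowel (*vilo*, *tawu*, *iwina*).
*mo*: final sound = /o/, a vowel → -fa → *mofa*.
*esez*: final sound = /z/, a sibilant → -i → *esezi*.
*ahun*: final sound = /n/, a non-sibilant consonant → -is → *ahunis*.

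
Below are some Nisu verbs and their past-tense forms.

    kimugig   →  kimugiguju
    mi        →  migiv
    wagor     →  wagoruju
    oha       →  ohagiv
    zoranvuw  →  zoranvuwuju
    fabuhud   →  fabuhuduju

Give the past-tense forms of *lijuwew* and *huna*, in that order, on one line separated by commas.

The alternation tracks the final sound of the stem — -uju when the stem ends in a consonant (*kimugig*, *wagor*, *zoranvuw*, *fabuhud*); -giv when the stem ends in a vowel (*mi*, *oha*).
The final sound of *lijuwew* is /w/, which is a consonant, so the suffix is -uju, giving *lijuwewuju*.
The final sound of *huna* is /a/, which is a vowel, so the suffix is -giv, giving *hunagiv*.

lijuwewuju, hunagiv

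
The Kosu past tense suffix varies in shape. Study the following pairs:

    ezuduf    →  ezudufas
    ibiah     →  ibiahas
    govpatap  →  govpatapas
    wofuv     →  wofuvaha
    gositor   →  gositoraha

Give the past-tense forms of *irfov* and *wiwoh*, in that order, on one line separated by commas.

irfovaha, wiwohas

The alternation tracks the final consonant of the stem — -as when the stem ends in a voiceless consonant (*ezuduf*, *ibiah*, *govpatap*); -aha when the stem ends in a voiced consonant (*wofuv*, *gositor*).
Since the final consonant of *irfov* is /v/ (voiced), it takes -aha, giving *irfovaha*.
*wiwoh* — final consonant /h/ (voiceless) → -as → *wiwohas*.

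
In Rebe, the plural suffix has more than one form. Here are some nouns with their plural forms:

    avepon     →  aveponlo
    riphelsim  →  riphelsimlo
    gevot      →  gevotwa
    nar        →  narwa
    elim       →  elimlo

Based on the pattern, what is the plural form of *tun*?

Looking at the final consonant of each stem: -lo when the stem ends in a nasal (*avepon*, *riphelsim*, *elim*); -wa when the stem ends in a non-nasal consonant (*gevot*, *nar*).
The final consonant of *tun* is /n/, which is a nasal, so the suffix is -lo, giving *tunlo*.

tunlo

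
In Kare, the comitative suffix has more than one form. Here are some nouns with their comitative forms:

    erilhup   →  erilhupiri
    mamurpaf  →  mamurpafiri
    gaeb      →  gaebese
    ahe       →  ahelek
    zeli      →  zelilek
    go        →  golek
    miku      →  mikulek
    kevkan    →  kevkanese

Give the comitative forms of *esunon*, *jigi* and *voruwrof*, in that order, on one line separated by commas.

Looking at the final sound of each stem: -iri when the stem ends in a voiceless consonant (*erilhup*, *mamurpaf*); -ese when the stem ends in a voiced consonant (*gaeb*, *kevkan*); -lek when the stem ends in a vowel (*ahe*, *zeli*, *go*, *miku*).
*esunon* — final sound /n/ (a voiced consonant) → -ese → *esunonese*.
Since the final sound of *jigi* is /i/ (a vowel), it takes -lek, giving *jigilek*.
*voruwrof* — final sound /f/ (a voiceless consonant) → -iri → *voruwrofiri*.

esunonese, jigilek, voruwrofiri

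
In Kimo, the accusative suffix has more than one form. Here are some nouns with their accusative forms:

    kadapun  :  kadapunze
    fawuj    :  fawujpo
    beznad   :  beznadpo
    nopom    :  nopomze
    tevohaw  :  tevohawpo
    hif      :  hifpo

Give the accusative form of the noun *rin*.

rinze

The pattern is nasality of the final consonant: -ze when the stem ends in a nasal (*kadapun*, *nopom*); -po when the stem ends in a non-nasal consonant (*fawuj*, *beznad*, *tevohaw*, *hif*).
*rin* — final consonant /n/ (a nasal) → -ze → *rinze*.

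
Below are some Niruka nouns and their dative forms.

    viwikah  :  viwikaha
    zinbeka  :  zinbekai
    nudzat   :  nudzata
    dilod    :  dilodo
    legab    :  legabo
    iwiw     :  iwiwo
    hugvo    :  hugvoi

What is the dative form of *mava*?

The suffix is conditioned by the final sound: -a when the stem ends in a voiceless consonant (*viwikah*, *nudzat*); -o when the stem ends in a voiced consonant (*dilod*, *legab*, *iwiw*); -i when the stem ends in a vowel (*zinbeka*, *hugvo*).
The final sound of *mava* is /a/, which is a vowel, so the suffix is -i, giving *mavai*.

mavai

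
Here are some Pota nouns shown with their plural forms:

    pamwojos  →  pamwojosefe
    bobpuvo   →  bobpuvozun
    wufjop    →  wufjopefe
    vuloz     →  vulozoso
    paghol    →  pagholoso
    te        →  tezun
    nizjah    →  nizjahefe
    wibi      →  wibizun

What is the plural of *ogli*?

Looking at the final sound of each stem: -efe when the stem ends in a voiceless consonant (*pamwojos*, *wufjop*, *nizjah*); -oso when the stem ends in a voiced consonant (*vuloz*, *paghol*); -zun when the stem ends in a vowel (*bobpuvo*, *te*, *wibi*).
*ogli*: final sound = /i/, a vowel → -zun → *oglizun*.

oglizun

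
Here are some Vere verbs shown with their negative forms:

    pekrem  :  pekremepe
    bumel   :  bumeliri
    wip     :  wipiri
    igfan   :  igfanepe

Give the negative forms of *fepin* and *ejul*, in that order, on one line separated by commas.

Looking at the final consonant of each stem: -epe when the stem ends in a nasal (*pekrem*, *igfan*); -iri when the stem ends in a non-nasal consonant (*bumel*, *wip*).
Since the final consonant of *fepin* is /n/ (a nasal), it takes -epe, giving *fepinepe*.
Since the final consonant of *ejul* is /l/ (non-nasal), it takes -iri, giving *ejuliri*.

fepinepe, ejuliri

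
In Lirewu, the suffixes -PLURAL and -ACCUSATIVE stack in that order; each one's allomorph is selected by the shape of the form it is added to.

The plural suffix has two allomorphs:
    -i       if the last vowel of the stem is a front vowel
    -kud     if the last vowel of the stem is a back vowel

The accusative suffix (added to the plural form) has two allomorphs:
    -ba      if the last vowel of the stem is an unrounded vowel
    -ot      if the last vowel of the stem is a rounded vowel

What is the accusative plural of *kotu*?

*kotu* — last vowel /u/ (a back vowel) → -kud → *kotukud*.
The last vowel of the plural form *kotukud* is /u/, which is a rounded vowel, so the accusative suffix is -ot, giving *kotukudot*.

kotukudot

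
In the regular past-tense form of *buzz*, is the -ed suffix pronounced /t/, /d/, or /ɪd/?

/d/

The stem *buzz* ends in a voiced sound other than /d/.
The -ed suffix is realized as /ɪd/ after /t, d/; as /t/ after other voiceless consonants; and as /d/ after other voiced sounds.
So -ed on *buzz* is pronounced /d/.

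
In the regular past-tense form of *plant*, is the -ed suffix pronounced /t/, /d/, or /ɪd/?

/ɪd/

The stem *plant* ends in /t/ or /d/.
The -ed suffix is realized as /ɪd/ after /t, d/; as /t/ after other voiceless consonants; and as /d/ after other voiced sounds.
So -ed on *plant* is pronounced /ɪd/.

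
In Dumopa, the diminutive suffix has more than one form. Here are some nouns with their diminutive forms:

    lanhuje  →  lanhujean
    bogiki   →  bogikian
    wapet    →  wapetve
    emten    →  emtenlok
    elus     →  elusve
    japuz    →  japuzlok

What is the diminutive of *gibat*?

gibatve

The suffix is conditioned by the final sound: -ve when the stem ends in a voiceless consonant (*wapet*, *elus*); -lok when the stem ends in a voiced consonant (*emten*, *japuz*); -an when the stem ends in a vowel (*lanhuje*, *bogiki*).
Since the final sound of *gibat* is /t/ (a voiceless consonant), it takes -ve, giving *gibatve*.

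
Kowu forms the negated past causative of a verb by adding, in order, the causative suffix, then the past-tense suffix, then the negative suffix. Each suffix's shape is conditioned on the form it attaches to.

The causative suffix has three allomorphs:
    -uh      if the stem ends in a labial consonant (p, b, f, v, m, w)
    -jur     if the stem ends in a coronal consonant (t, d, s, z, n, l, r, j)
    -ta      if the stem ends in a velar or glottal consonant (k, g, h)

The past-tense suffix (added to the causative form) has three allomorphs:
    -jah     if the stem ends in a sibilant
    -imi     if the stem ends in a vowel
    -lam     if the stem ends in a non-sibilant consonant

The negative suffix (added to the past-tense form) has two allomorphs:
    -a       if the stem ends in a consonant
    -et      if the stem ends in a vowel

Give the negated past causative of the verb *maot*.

The final consonant of *maot* is /t/, which is coronal, so the causative suffix is -jur, giving *maotjur*.
The final sound of the causative form *maotjur* is /r/, which is a non-sibilant consonant, so the past-tense suffix is -lam, giving *maotjurlam*.
The past-tense form *maotjurlam* — final sound /m/ (a consonant) → -a → *maotjurlama*.

maotjurlama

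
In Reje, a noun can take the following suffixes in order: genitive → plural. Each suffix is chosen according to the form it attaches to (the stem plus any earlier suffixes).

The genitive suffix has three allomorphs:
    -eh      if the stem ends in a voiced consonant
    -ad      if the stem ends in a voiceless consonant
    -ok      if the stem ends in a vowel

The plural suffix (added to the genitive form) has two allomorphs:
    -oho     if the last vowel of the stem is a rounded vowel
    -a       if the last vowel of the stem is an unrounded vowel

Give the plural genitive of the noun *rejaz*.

rejazeha

*rejaz* — final sound /z/ (a voiced consonant) → -eh → *rejazeh*.
The genitive form *rejazeh*: last vowel = /e/, an unrounded vowel → -a → *rejazeha*.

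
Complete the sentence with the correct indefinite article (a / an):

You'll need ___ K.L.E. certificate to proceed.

The indefinite article is chosen by the initial *sound* of the following word, not its spelling.
The initialism *K.L.E.* is read letter by letter; the first letter, K, is pronounced /keɪ/, which begins with a consonant sound.
So the article is *a*: You'll need a K.L.E. certificate to proceed.

a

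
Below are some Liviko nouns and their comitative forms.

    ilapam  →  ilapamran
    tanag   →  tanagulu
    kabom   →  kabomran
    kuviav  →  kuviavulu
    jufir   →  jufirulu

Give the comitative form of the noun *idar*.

The alternation tracks the final consonant of the stem — -ran when the stem ends in a nasal (*ilapam*, *kabom*); -ulu when the stem ends in a non-nasal consonant (*tanag*, *kuviav*, *jufir*).
The final consonant of *idar* is /r/, which is non-nasal, so the suffix is -ulu, giving *idarulu*.

idarulu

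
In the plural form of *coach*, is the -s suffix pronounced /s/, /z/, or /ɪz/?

The stem *coach* ends in a sibilant (/s, z, ʃ, ʒ, tʃ, dʒ/).
The plural suffix surfaces as /ɪz/ after sibilants, /s/ after other voiceless consonants, and /z/ after other voiced sounds.
So the plural -s on *coach* is pronounced /ɪz/.

/ɪz/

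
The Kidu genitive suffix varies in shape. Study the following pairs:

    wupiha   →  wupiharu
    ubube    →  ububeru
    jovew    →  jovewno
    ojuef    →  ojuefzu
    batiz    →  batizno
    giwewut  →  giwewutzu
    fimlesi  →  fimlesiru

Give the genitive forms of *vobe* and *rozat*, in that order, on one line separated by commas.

voberu, rozatzu

Looking at the final sound of each stem: -zu when the stem ends in a voiceless consonant (*ojuef*, *giwewut*); -no when the stem ends in a voiced consonant (*jovew*, *batiz*); -ru when the stem ends in a vowel (*wupiha*, *ubube*, *fimlesi*).
*vobe*: final sound = /e/, a vowel → -ru → *voberu*.
*rozat* — final sound /t/ (a voiceless consonant) → -zu → *rozatzu*.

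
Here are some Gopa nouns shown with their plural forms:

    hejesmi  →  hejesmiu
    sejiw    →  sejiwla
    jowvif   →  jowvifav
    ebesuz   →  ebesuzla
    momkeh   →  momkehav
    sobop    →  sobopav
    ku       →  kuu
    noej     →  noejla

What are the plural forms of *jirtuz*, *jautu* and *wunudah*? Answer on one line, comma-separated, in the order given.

The alternation tracks the final sound of the stem — -av when the stem ends in a voiceless consonant (*jowvif*, *momkeh*, *sobop*); -la when the stem ends in a voiced consonant (*sejiw*, *ebesuz*, *noej*); -u when the stem ends in a vowel (*hejesmi*, *ku*).
Since the final sound of *jirtuz* is /z/ (a voiced consonant), it takes -la, giving *jirtuzla*.
The final sound of *jautu* is /u/, which is a vowel, so the suffix is -u, giving *jautuu*.
Since the final sound of *wunudah* is /h/ (a voiceless consonant), it takes -av, giving *wunudahav*.

jirtuzla, jautuu, wunudahav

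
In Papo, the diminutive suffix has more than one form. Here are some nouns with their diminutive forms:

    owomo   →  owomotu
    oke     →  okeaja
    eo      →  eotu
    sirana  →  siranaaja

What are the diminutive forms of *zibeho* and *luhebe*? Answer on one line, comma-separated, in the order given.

zibehotu, luhebeaja

The alternation tracks the last vowel of the stem — -tu when the last vowel of the stem is a rounded vowel (*owomo*, *eo*); -aja when the last vowel of the stem is an unrounded vowel (*oke*, *sirana*).
*zibeho* — last vowel /o/ (a rounded vowel) → -tu → *zibehotu*.
*luhebe*: last vowel = /e/, an unrounded vowel → -aja → *luhebeaja*.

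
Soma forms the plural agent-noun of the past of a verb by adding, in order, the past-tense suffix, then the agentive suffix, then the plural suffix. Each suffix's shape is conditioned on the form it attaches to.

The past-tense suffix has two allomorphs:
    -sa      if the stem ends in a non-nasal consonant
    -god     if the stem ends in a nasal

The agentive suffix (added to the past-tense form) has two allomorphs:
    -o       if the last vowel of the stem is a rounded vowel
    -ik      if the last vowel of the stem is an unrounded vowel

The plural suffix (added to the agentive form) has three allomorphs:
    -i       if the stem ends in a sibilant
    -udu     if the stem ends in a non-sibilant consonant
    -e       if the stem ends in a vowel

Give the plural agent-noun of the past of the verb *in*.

ingodoe

*in*: final consonant = /n/, a nasal → -god → *ingod*.
The last vowel of the past-tense form *ingod* is /o/, which is a rounded vowel, so the agentive suffix is -o, giving *ingodo*.
The agentive form *ingodo* — final sound /o/ (a vowel) → -e → *ingodoe*.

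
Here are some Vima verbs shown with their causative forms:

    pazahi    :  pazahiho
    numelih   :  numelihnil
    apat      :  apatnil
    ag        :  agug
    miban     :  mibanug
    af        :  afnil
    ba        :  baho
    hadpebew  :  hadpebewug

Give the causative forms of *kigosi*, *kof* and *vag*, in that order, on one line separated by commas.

Looking at the final sound of each stem: -nil when the stem ends in a voiceless consonant (*numelih*, *apat*, *af*); -ug when the stem ends in a voiced consonant (*ag*, *miban*, *hadpebew*); -ho when the stem ends in a vowel (*pazahi*, *ba*).
Since the final sound of *kigosi* is /i/ (a vowel), it takes -ho, giving *kigosiho*.
*kof* — final sound /f/ (a voiceless consonant) → -nil → *kofnil*.
Since the final sound of *vag* is /g/ (a voiced consonant), it takes -ug, giving *vagug*.

kigosiho, kofnil, vagug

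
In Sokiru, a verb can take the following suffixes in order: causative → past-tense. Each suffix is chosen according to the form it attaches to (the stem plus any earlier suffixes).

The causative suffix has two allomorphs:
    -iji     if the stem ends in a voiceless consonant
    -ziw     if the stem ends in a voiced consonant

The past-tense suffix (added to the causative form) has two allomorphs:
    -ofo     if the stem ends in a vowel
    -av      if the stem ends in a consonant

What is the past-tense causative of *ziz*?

zizziwav

The final consonant of *ziz* is /z/, which is voiced, so the causative suffix is -ziw, giving *zizziw*.
Since the final sound of the causative form *zizziw* is /w/ (a consonant), it takes -av, giving *zizziwav*.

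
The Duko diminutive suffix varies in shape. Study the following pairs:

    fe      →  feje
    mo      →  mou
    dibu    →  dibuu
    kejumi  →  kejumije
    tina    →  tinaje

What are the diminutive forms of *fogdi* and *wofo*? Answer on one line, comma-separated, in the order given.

fogdije, wofou

The alternation tracks the last vowel of the stem — -u when the last vowel of the stem is a rounded vowel (*mo*, *dibu*); -je when the last vowel of the stem is an unrounded vowel (*fe*, *kejumi*, *tina*).
Since the last vowel of *fogdi* is /i/ (an unrounded vowel), it takes -je, giving *fogdije*.
Since the last vowel of *wofo* is /o/ (a rounded vowel), it takes -u, giving *wofou*.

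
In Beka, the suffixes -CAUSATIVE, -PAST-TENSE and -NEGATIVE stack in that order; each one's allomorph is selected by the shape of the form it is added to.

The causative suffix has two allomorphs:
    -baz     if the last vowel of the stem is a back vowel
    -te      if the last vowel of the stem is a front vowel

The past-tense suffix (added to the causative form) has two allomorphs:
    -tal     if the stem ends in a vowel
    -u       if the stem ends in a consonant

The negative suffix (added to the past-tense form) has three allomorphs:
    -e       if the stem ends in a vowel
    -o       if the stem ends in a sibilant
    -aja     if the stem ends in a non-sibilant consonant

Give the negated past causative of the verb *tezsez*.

tezseztetalaja

*tezsez*: last vowel = /e/, a front vowel → -te → *tezsezte*.
The causative form *tezsezte* — final sound /e/ (a vowel) → -tal → *tezseztetal*.
The past-tense form *tezseztetal*: final sound = /l/, a non-sibilant consonant → -aja → *tezseztetalaja*.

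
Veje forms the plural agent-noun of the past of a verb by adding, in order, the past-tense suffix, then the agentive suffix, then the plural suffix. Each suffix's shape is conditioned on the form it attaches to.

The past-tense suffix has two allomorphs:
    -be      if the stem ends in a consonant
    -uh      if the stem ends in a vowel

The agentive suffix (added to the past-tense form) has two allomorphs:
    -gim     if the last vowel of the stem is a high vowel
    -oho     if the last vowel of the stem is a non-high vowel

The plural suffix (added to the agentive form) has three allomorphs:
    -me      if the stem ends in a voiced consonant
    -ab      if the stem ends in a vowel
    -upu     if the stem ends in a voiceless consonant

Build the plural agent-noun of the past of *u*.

The final sound of *u* is /u/, which is a vowel, so the past-tense suffix is -uh, giving *uuh*.
The last vowel of the past-tense form *uuh* is /u/, which is a high vowel, so the agentive suffix is -gim, giving *uuhgim*.
Since the final sound of the agentive form *uuhgim* is /m/ (a voiced consonant), it takes -me, giving *uuhgimme*.

uuhgimme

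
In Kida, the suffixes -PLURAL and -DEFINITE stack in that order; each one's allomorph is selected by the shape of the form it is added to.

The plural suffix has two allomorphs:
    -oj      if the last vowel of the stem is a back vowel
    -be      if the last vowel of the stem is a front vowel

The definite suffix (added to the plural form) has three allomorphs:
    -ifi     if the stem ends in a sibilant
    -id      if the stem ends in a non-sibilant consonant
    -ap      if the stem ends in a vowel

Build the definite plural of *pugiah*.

pugiahojid

*pugiah*: last vowel = /a/, a back vowel → -oj → *pugiahoj*.
The plural form *pugiahoj* — final sound /j/ (a non-sibilant consonant) → -id → *pugiahojid*.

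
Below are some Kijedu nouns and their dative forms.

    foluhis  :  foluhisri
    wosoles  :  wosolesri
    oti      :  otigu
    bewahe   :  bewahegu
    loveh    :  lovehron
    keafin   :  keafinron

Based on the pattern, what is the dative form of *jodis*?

jodisri

The suffix is conditioned by the final sound: -ri when the stem ends in a sibilant (*foluhis*, *wosoles*); -ron when the stem ends in a non-sibilant consonant (*loveh*, *keafin*); -gu when the stem ends in a vowel (*oti*, *bewahe*).
*jodis*: final sound = /s/, a sibilant → -ri → *jodisri*.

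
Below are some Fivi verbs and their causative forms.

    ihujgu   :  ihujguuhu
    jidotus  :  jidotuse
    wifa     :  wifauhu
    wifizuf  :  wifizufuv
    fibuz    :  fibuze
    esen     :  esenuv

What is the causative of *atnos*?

atnose

The alternation tracks the final sound of the stem — -e when the stem ends in a sibilant (*jidotus*, *fibuz*); -uv when the stem ends in a non-sibilant consonant (*wifizuf*, *esen*); -uhu when the stem ends in a vowel (*ihujgu*, *wifa*).
The final sound of *atnos* is /s/, which is a sibilant, so the suffix is -e, giving *atnose*.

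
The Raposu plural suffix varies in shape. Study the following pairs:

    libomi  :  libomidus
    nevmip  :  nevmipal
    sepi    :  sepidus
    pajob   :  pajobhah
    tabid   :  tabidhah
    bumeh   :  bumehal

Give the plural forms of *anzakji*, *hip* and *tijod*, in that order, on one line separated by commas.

Looking at the final sound of each stem: -al when the stem ends in a voiceless consonant (*nevmip*, *bumeh*); -hah when the stem ends in a voiced consonant (*pajob*, *tabid*); -dus when the stem ends in a vowel (*libomi*, *sepi*).
Since the final sound of *anzakji* is /i/ (a vowel), it takes -dus, giving *anzakjidus*.
*hip* — final sound /p/ (a voiceless consonant) → -al → *hipal*.
The final sound of *tijod* is /d/, which is a voiced consonant, so the suffix is -hah, giving *tijodhah*.

anzakjidus, hipal, tijodhah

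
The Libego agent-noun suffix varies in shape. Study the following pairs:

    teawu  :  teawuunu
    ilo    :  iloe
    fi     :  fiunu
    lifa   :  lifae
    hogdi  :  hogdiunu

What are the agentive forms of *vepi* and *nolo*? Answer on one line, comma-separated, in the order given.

vepiunu, noloe

The alternation tracks the last vowel of the stem — -unu when the last vowel of the stem is a high vowel (*teawu*, *fi*, *hogdi*); -e when the last vowel of the stem is a non-high vowel (*ilo*, *lifa*).
The last vowel of *vepi* is /i/, which is a high vowel, so the suffix is -unu, giving *vepiunu*.
*nolo*: last vowel = /o/, a non-high vowel → -e → *noloe*.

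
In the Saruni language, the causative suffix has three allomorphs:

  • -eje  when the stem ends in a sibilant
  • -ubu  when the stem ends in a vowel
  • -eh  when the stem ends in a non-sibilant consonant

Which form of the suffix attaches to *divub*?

*divub*: final sound = /b/, a non-sibilant consonant → -eh.

-eh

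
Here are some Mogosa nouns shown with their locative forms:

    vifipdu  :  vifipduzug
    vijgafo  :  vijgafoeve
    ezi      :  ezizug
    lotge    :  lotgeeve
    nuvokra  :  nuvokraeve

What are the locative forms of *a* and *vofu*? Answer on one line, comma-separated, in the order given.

aeve, vofuzug

Looking at the last vowel of each stem: -zug when the last vowel of the stem is a high vowel (*vifipdu*, *ezi*); -eve when the last vowel of the stem is a non-high vowel (*vijgafo*, *lotge*, *nuvokra*).
Since the last vowel of *a* is /a/ (a non-high vowel), it takes -eve, giving *aeve*.
*vofu* — last vowel /u/ (a high vowel) → -zug → *vofuzug*.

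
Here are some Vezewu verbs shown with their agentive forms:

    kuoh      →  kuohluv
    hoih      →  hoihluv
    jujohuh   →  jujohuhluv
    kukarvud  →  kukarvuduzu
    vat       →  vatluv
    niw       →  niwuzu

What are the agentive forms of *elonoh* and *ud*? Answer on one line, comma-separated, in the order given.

The suffix is conditioned by the final consonant: -luv when the stem ends in a voiceless consonant (*kuoh*, *hoih*, *jujohuh*, *vat*); -uzu when the stem ends in a voiced consonant (*kukarvud*, *niw*).
Since the final consonant of *elonoh* is /h/ (voiceless), it takes -luv, giving *elonohluv*.
*ud* — final consonant /d/ (voiced) → -uzu → *uduzu*.

elonohluv, uduzu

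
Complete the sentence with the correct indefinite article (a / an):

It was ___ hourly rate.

The indefinite article is chosen by the initial *sound* of the following word, not its spelling.
*hourly* begins with the sound /aʊ/ (silent h) — a vowel sound.
So the article is *an*: It was an hourly rate.

an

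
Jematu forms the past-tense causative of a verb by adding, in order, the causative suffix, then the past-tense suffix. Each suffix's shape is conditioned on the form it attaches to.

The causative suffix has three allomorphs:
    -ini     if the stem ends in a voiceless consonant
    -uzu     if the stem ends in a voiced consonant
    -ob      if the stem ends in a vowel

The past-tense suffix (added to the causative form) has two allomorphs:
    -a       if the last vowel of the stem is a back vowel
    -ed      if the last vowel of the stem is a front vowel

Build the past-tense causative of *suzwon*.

suzwonuzua

*suzwon*: final sound = /n/, a voiced consonant → -uzu → *suzwonuzu*.
The causative form *suzwonuzu*: last vowel = /u/, a back vowel → -a → *suzwonuzua*.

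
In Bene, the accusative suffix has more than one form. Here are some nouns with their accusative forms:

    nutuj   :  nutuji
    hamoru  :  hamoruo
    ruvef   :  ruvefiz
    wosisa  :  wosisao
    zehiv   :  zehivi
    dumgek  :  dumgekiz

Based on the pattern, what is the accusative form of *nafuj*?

nafuji

The pattern is voicing of the final sound: -iz when the stem ends in a voiceless consonant (*ruvef*, *dumgek*); -i when the stem ends in a voiced consonant (*nutuj*, *zehiv*); -o when the stem ends in a vowel (*hamoru*, *wosisa*).
*nafuj*: final sound = /j/, a voiced consonant → -i → *nafuji*.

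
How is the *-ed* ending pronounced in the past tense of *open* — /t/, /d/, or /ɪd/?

/d/

The stem *open* ends in a voiced sound other than /d/.
The -ed suffix is realized as /ɪd/ after /t, d/; as /t/ after other voiceless consonants; and as /d/ after other voiced sounds.
So -ed on *open* is pronounced /d/.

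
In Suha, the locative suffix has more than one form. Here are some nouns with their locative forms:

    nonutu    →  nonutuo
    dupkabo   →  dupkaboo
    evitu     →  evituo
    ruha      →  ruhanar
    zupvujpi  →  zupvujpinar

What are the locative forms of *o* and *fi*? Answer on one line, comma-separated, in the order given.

oo, finar

The pattern is rounding harmony: -o when the last vowel of the stem is a rounded vowel (*nonutu*, *dupkabo*, *evitu*); -nar when the last vowel of the stem is an unrounded vowel (*ruha*, *zupvujpi*).
The last vowel of *o* is /o/, which is a rounded vowel, so the suffix is -o, giving *oo*.
*fi* — last vowel /i/ (an unrounded vowel) → -nar → *finar*.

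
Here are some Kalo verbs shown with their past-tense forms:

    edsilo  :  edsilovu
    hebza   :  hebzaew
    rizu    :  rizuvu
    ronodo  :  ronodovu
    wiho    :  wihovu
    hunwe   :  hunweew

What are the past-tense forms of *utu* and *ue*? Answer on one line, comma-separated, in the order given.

utuvu, ueew

Looking at the last vowel of each stem: -vu when the last vowel of the stem is a rounded vowel (*edsilo*, *rizu*, *ronodo*, *wiho*); -ew when the last vowel of the stem is an unrounded vowel (*hebza*, *hunwe*).
*utu* — last vowel /u/ (a rounded vowel) → -vu → *utuvu*.
Since the last vowel of *ue* is /e/ (an unrounded vowel), it takes -ew, giving *ueew*.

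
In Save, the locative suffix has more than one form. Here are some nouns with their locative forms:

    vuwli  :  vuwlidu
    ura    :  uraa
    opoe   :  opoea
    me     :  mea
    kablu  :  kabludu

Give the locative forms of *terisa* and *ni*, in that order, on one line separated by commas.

terisaa, nidu

The suffix is conditioned by the last vowel: -du when the last vowel of the stem is a high vowel (*vuwli*, *kablu*); -a when the last vowel of the stem is a non-high vowel (*ura*, *opoe*, *me*).
Since the last vowel of *terisa* is /a/ (a non-high vowel), it takes -a, giving *terisaa*.
Since the last vowel of *ni* is /i/ (a high vowel), it takes -du, giving *nidu*.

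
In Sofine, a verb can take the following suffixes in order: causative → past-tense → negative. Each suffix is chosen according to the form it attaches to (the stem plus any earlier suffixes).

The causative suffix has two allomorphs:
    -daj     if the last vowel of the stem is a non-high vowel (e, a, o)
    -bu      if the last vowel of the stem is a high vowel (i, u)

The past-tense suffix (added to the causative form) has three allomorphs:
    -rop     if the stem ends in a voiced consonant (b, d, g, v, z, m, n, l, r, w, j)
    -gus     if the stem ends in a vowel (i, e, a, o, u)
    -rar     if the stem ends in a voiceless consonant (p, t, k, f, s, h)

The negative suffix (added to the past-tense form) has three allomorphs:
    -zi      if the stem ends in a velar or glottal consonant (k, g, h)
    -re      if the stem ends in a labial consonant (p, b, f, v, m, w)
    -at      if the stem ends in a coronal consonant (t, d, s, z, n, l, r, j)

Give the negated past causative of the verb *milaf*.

milafdajropre

The last vowel of *milaf* is /a/, which is a non-high vowel, so the causative suffix is -daj, giving *milafdaj*.
The causative form *milafdaj*: final sound = /j/, a voiced consonant → -rop → *milafdajrop*.
The past-tense form *milafdajrop*: final consonant = /p/, labial → -re → *milafdajropre*.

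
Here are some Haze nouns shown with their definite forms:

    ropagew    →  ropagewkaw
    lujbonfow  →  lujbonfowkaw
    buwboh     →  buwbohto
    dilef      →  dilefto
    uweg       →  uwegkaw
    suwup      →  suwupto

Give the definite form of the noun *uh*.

The alternation tracks the final consonant of the stem — -to when the stem ends in a voiceless consonant (*buwboh*, *dilef*, *suwup*); -kaw when the stem ends in a voiced consonant (*ropagew*, *lujbonfow*, *uweg*).
*uh*: final consonant = /h/, voiceless → -to → *uhto*.

uhto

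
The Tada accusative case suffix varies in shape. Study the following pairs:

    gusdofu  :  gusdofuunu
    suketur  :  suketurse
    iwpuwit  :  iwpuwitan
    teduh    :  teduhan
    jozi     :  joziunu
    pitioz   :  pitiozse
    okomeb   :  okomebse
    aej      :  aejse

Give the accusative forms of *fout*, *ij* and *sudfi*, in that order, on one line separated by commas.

The suffix is conditioned by the final sound: -an when the stem ends in a voiceless consonant (*iwpuwit*, *teduh*); -se when the stem ends in a voiced consonant (*suketur*, *pitioz*, *okomeb*, *aej*); -unu when the stem ends in a vowel (*gusdofu*, *jozi*).
Since the final sound of *fout* is /t/ (a voiceless consonant), it takes -an, giving *foutan*.
The final sound of *ij* is /j/, which is a voiced consonant, so the suffix is -se, giving *ijse*.
*sudfi*: final sound = /i/, a vowel → -unu → *sudfiunu*.

foutan, ijse, sudfiunu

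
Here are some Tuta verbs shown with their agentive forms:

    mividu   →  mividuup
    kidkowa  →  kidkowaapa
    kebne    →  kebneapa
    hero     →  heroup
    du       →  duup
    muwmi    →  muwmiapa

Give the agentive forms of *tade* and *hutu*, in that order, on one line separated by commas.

The pattern is rounding harmony: -up when the last vowel of the stem is a rounded vowel (*mividu*, *hero*, *du*); -apa when the last vowel of the stem is an unrounded vowel (*kidkowa*, *kebne*, *muwmi*).
*tade* — last vowel /e/ (an unrounded vowel) → -apa → *tadeapa*.
*hutu* — last vowel /u/ (a rounded vowel) → -up → *hutuup*.

tadeapa, hutuup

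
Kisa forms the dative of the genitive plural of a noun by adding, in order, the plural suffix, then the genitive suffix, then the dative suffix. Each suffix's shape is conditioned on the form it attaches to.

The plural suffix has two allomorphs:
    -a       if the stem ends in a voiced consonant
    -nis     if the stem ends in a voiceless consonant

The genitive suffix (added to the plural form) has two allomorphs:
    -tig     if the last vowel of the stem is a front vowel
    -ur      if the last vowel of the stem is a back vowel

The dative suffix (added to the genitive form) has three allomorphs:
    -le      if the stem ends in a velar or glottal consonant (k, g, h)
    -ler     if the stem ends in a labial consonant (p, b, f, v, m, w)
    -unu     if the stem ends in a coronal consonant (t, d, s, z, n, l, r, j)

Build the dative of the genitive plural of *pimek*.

pimeknistigle

*pimek*: final consonant = /k/, voiceless → -nis → *pimeknis*.
The plural form *pimeknis* — last vowel /i/ (a front vowel) → -tig → *pimeknistig*.
The genitive form *pimeknistig*: final consonant = /g/, velar/glottal → -le → *pimeknistigle*.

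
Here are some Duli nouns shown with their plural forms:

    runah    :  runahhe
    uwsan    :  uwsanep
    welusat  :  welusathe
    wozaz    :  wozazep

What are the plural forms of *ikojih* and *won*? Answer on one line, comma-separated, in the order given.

The alternation tracks the final consonant of the stem — -he when the stem ends in a voiceless consonant (*runah*, *welusat*); -ep when the stem ends in a voiced consonant (*uwsan*, *wozaz*).
Since the final consonant of *ikojih* is /h/ (voiceless), it takes -he, giving *ikojihhe*.
*won*: final consonant = /n/, voiced → -ep → *wonep*.

ikojihhe, wonep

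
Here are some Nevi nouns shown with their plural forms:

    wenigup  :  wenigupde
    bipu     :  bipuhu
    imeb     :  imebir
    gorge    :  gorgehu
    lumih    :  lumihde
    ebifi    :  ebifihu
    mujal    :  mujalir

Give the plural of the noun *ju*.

juhu

The pattern is voicing of the final sound: -de when the stem ends in a voiceless consonant (*wenigup*, *lumih*); -ir when the stem ends in a voiced consonant (*imeb*, *mujal*); -hu when the stem ends in a vowel (*bipu*, *gorge*, *ebifi*).
*ju*: final sound = /u/, a vowel → -hu → *juhu*.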